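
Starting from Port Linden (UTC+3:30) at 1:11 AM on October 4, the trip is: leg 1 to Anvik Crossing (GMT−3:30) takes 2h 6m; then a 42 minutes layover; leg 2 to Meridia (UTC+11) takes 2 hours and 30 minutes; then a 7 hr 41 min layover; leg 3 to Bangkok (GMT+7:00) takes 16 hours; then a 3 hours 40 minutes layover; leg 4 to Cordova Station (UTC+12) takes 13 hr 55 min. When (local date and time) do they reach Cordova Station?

8:15 AM on Oct 6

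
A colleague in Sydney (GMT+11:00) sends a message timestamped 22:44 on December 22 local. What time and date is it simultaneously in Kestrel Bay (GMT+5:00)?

16:44 on Dec 22

In UTC: 22:44 − 11:00 = 11:44 on Dec 22.
Kestrel Bay is UTC+5:00: 11:44 + 5:00 = 16:44 on Dec 22.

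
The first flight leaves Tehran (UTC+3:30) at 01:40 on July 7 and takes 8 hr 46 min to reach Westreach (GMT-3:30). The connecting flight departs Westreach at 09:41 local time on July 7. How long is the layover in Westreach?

Convert departure to UTC: 01:40 − 3:30 = 22:10 UTC on Jul 6.
Add 8 hours and 46 minutes flight time → 06:56 UTC (Jul 7).
Westreach is UTC−3:30, so local arrival = 06:56 − 3:30 = 03:26 on Jul 7.
Layover = 09:41 − 03:26 = 6 hours 15 minutes.

6 hours 15 minutes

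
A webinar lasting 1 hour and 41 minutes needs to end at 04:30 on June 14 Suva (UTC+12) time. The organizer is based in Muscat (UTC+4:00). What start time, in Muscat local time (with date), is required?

Target end time in UTC: 04:30 − 12:00 = 16:30 on Jun 13.
Subtract 1 hour and 41 minutes → start 14:49 UTC on Jun 13.
Muscat is UTC+4:00: 14:49 + 4:00 = 18:49 on Jun 13.

18:49 on June 13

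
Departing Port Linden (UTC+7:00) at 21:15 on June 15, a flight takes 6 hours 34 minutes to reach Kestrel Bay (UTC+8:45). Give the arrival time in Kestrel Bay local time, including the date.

Convert departure to UTC: 21:15 − 7:00 = 14:15 UTC on Jun 15.
Add 6 hours 34 minutes travel time → 20:49 UTC.
Kestrel Bay is UTC+8:45, so local arrival = 20:49 + 8:45 = 05:34 on Jun 16.

05:34 on June 16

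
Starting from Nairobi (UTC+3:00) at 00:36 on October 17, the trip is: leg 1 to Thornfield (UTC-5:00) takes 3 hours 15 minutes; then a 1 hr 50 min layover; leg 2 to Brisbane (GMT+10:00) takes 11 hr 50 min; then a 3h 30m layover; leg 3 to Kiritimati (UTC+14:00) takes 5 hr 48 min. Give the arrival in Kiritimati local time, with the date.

13:49 on Oct 18

Convert departure to UTC: 00:36 − 3:00 = 21:36 UTC on Oct 16.
Add 3 hours and 15 minutes leg 1 → 00:51 UTC (Oct 17).
Add 1 hour 50 minutes layover in Thornfield → 02:41 UTC.
Add 11 hours and 50 minutes leg 2 → 14:31 UTC.
Add 3 hours and 30 minutes layover in Brisbane → 18:01 UTC.
Add 5 hours and 48 minutes leg 3 → 23:49 UTC.
Kiritimati is UTC+14:00, so local arrival = 23:49 + 14:00 = 13:49 on Oct 18.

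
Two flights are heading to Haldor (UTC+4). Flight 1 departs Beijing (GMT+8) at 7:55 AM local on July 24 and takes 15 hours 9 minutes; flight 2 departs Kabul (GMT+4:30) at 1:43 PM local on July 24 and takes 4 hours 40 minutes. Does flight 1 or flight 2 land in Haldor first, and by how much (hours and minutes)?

the second, by 1 hour 11 minutes

Flight 1 in UTC: 7:55 AM − 8:00 = 11:55 PM on Jul 23.
+15 hours and 9 minutes → arrive 3:04 PM UTC on Jul 24.
Flight 2 in UTC: 1:43 PM − 4:30 = 9:13 AM on Jul 24.
+4 hours and 40 minutes → arrive 1:53 PM UTC on Jul 24.
Flight 2 lands earlier by 1 hour 11 minutes.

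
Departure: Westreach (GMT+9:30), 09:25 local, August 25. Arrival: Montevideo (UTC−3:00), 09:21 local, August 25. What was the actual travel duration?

12 hours 26 minutes

Departure in UTC: 09:25 − 9:30 = 23:55 on Aug 24.
Arrival in UTC: 09:21 + 3:00 = 12:21 on Aug 25.
Elapsed = 12:21 − 23:55 (+1 day) = 12 hours 26 minutes.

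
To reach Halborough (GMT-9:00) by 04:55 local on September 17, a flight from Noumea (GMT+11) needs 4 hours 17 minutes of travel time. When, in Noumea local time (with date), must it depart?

20:38 on September 17

Target arrival in UTC: 04:55 + 9:00 = 13:55 on Sep 17.
Subtract 4 hours and 17 minutes → departure 09:38 UTC on Sep 17.
Noumea is UTC+11:00: 09:38 + 11:00 = 20:38 on Sep 17.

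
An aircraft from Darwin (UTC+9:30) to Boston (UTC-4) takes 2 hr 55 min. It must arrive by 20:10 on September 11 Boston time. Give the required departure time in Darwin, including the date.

06:45 on September 12

Target arrival in UTC: 20:10 + 4:00 = 00:10 on Sep 12.
Subtract 2 hours 55 minutes → departure 21:15 UTC on Sep 11.
Darwin is UTC+9:30: 21:15 + 9:30 = 06:45 on Sep 12.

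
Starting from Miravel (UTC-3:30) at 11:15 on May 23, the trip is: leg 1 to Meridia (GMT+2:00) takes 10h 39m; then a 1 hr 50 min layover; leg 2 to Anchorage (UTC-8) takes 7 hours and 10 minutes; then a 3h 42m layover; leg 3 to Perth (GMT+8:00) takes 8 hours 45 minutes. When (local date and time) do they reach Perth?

06:51 on May 25

Convert departure to UTC: 11:15 + 3:30 = 14:45 UTC on May 23.
Add 10 hours 39 minutes leg 1 → 01:24 UTC (May 24).
Add 1 hour 50 minutes layover in Meridia → 03:14 UTC.
Add 7 hours and 10 minutes leg 2 → 10:24 UTC.
Add 3 hours and 42 minutes layover in Anchorage → 14:06 UTC.
Add 8 hours and 45 minutes leg 3 → 22:51 UTC.
Perth is UTC+8:00, so local arrival = 22:51 + 8:00 = 06:51 on May 25.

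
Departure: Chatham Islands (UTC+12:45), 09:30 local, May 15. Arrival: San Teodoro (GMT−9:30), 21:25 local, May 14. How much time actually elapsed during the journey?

10 hours 10 minutes

Departure in UTC: 09:30 − 12:45 = 20:45 on May 14.
Arrival in UTC: 21:25 + 9:30 = 06:55 on May 15.
Elapsed = 06:55 − 20:45 (+1 day) = 10 hours 10 minutes.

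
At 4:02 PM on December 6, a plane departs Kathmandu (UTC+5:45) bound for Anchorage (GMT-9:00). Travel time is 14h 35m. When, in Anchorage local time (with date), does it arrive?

3:52 PM on December 6

Convert departure to UTC: 4:02 PM − 5:45 = 10:17 AM UTC on Dec 6.
Add 14 hours and 35 minutes travel time → 12:52 AM UTC (Dec 7).
Anchorage is UTC−9:00, so local arrival = 12:52 AM − 9:00 = 3:52 PM on Dec 6.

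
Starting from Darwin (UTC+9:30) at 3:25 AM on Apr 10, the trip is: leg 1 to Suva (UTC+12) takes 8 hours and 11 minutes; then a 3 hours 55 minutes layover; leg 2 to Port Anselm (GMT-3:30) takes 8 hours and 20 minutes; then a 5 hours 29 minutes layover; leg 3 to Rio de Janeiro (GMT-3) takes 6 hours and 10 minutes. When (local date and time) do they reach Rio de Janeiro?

Convert departure to UTC: 3:25 AM − 9:30 = 5:55 PM UTC on Apr 9.
Add 8 hours and 11 minutes leg 1 → 2:06 AM UTC (Apr 10).
Add 3 hours and 55 minutes layover in Suva → 6:01 AM UTC.
Add 8 hours and 20 minutes leg 2 → 2:21 PM UTC.
Add 5 hours and 29 minutes layover in Port Anselm → 7:50 PM UTC.
Add 6 hours 10 minutes leg 3 → 2:00 AM UTC (Apr 11).
Rio de Janeiro is UTC−3:00, so local arrival = 2:00 AM − 3:00 = 11:00 PM on Apr 10.

11:00 PM on April 10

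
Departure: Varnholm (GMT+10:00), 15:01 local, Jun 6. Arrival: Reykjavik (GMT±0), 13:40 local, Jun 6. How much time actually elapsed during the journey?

8 hours 39 minutes

Departure in UTC: 15:01 − 10:00 = 05:01 on Jun 6.
Arrival is already UTC: 13:40 on Jun 6.
Elapsed = 13:40 − 05:01 = 8 hours 39 minutes.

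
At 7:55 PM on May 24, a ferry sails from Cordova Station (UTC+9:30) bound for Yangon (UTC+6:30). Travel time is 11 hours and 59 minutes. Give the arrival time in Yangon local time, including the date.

4:54 AM on May 25

Convert departure to UTC: 7:55 PM − 9:30 = 10:25 AM UTC on May 24.
Add 11 hours and 59 minutes travel time → 10:24 PM UTC.
Yangon is UTC+6:30, so local arrival = 10:24 PM + 6:30 = 4:54 AM on May 25.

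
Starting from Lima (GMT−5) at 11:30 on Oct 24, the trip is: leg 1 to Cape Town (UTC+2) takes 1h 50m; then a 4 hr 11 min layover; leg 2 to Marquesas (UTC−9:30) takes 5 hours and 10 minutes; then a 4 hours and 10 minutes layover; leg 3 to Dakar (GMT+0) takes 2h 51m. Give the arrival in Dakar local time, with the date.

Convert departure to UTC: 11:30 + 5:00 = 16:30 UTC on Oct 24.
Add 1 hour 50 minutes leg 1 → 18:20 UTC.
Add 4 hours 11 minutes layover in Cape Town → 22:31 UTC.
Add 5 hours and 10 minutes leg 2 → 03:41 UTC (Oct 25).
Add 4 hours and 10 minutes layover in Marquesas → 07:51 UTC.
Add 2 hours and 51 minutes leg 3 → 10:42 UTC.
Dakar is UTC+0, so local arrival is the same: 10:42 on Oct 25.

10:42 on Oct 25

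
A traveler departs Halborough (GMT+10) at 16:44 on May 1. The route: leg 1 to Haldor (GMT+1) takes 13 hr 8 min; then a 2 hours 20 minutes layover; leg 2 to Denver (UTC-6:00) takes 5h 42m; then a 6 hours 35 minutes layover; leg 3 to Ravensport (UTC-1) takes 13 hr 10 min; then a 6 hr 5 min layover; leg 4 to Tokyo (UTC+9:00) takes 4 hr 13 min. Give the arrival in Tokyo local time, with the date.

Convert departure to UTC: 16:44 − 10:00 = 06:44 UTC on May 1.
Add 13 hours and 8 minutes leg 1 → 19:52 UTC.
Add 2 hours 20 minutes layover in Haldor → 22:12 UTC.
Add 5 hours and 42 minutes leg 2 → 03:54 UTC (May 2).
Add 6 hours and 35 minutes layover in Denver → 10:29 UTC.
Add 13 hours and 10 minutes leg 3 → 23:39 UTC.
Add 6 hours 5 minutes layover in Ravensport → 05:44 UTC (May 3).
Add 4 hours 13 minutes leg 4 → 09:57 UTC.
Tokyo is UTC+9:00, so local arrival = 09:57 + 9:00 = 18:57 on May 3.

18:57 on May 3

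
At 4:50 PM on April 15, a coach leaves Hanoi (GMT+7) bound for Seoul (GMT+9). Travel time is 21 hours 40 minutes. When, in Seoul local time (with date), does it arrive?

Seoul is 2:00 ahead of Hanoi.
After 21 hours 40 minutes it is 2:30 PM (Apr 16) in Hanoi.
Shift by the zone difference: 2:30 PM + 2:00 = 4:30 PM on Apr 16 in Seoul.

4:30 PM on April 16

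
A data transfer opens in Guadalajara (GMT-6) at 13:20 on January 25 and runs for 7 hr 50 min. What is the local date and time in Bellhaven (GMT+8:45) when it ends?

11:55 on Jan 26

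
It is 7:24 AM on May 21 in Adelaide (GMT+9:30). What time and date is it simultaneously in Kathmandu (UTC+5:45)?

In UTC: 7:24 AM − 9:30 = 9:54 PM on May 20.
Kathmandu is UTC+5:45: 9:54 PM + 5:45 = 3:39 AM on May 21.

3:39 AM on May 21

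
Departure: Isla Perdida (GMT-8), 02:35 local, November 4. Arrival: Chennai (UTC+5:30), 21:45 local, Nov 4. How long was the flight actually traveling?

5 hours 40 minutes

Departure in UTC: 02:35 + 8:00 = 10:35 on Nov 4.
Arrival in UTC: 21:45 − 5:30 = 16:15 on Nov 4.
Elapsed = 16:15 − 10:35 = 5 hours 40 minutes.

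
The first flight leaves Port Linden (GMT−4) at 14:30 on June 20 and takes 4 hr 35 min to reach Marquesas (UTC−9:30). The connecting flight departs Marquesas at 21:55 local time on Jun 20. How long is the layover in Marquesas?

8 hours 20 minutes

Convert departure to UTC: 14:30 + 4:00 = 18:30 UTC on Jun 20.
Add 4 hours 35 minutes flight time → 23:05 UTC.
Marquesas is UTC−9:30, so local arrival = 23:05 − 9:30 = 13:35 on Jun 20.
Layover = 21:55 − 13:35 = 8 hours 20 minutes.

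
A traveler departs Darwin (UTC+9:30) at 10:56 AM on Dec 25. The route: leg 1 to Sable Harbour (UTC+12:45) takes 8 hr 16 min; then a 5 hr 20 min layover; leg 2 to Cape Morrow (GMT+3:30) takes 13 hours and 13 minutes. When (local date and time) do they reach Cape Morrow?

7:45 AM on December 26

Convert departure to UTC: 10:56 AM − 9:30 = 1:26 AM UTC on Dec 25.
Add 8 hours 16 minutes leg 1 → 9:42 AM UTC.
Add 5 hours and 20 minutes layover in Sable Harbour → 3:02 PM UTC.
Add 13 hours 13 minutes leg 2 → 4:15 AM UTC (Dec 26).
Cape Morrow is UTC+3:30, so local arrival = 4:15 AM + 3:30 = 7:45 AM on Dec 26.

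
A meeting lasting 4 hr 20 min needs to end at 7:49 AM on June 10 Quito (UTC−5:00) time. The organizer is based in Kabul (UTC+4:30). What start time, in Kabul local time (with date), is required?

Target end time in UTC: 7:49 AM + 5:00 = 12:49 PM on Jun 10.
Subtract 4 hours 20 minutes → start 8:29 AM UTC on Jun 10.
Kabul is UTC+4:30: 8:29 AM + 4:30 = 12:59 PM on Jun 10.

12:59 PM on June 10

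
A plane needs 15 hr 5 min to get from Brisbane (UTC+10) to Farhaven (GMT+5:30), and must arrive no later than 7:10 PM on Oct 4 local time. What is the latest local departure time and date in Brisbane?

Target arrival in UTC: 7:10 PM − 5:30 = 1:40 PM on Oct 4.
Subtract 15 hours and 5 minutes → departure 10:35 PM UTC on Oct 3.
Brisbane is UTC+10:00: 10:35 PM + 10:00 = 8:35 AM on Oct 4.

8:35 AM on October 4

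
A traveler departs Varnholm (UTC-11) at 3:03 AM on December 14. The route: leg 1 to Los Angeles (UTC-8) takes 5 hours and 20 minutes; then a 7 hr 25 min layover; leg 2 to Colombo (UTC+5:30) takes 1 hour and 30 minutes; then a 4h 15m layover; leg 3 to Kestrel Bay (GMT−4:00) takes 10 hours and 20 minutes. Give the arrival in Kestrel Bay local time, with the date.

2:53 PM on December 15

Convert departure to UTC: 3:03 AM + 11:00 = 2:03 PM UTC on Dec 14.
Add 5 hours and 20 minutes leg 1 → 7:23 PM UTC.
Add 7 hours and 25 minutes layover in Los Angeles → 2:48 AM UTC (Dec 15).
Add 1 hour 30 minutes leg 2 → 4:18 AM UTC.
Add 4 hours and 15 minutes layover in Colombo → 8:33 AM UTC.
Add 10 hours and 20 minutes leg 3 → 6:53 PM UTC.
Kestrel Bay is UTC−4:00, so local arrival = 6:53 PM − 4:00 = 2:53 PM on Dec 15.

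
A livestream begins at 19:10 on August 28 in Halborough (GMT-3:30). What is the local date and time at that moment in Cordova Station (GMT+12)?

10:40 on Aug 29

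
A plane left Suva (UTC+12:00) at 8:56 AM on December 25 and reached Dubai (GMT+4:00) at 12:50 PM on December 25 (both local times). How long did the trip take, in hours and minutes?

Departure in UTC: 8:56 AM − 12:00 = 8:56 PM on Dec 24.
Arrival in UTC: 12:50 PM − 4:00 = 8:50 AM on Dec 25.
Elapsed = 8:50 AM − 8:56 PM (+1 day) = 11 hours 54 minutes.

11 hours 54 minutes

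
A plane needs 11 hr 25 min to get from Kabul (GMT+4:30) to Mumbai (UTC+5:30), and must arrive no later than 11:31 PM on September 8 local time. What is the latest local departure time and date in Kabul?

11:06 AM on September 8

Target arrival in UTC: 11:31 PM − 5:30 = 6:01 PM on Sep 8.
Subtract 11 hours and 25 minutes → departure 6:36 AM UTC on Sep 8.
Kabul is UTC+4:30: 6:36 AM + 4:30 = 11:06 AM on Sep 8.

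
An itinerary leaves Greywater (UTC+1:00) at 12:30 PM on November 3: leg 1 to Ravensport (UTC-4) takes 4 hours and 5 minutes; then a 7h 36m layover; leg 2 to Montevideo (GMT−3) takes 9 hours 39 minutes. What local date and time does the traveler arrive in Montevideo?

Convert departure to UTC: 12:30 PM − 1:00 = 11:30 AM UTC on Nov 3.
Add 4 hours 5 minutes leg 1 → 3:35 PM UTC.
Add 7 hours 36 minutes layover in Ravensport → 11:11 PM UTC.
Add 9 hours and 39 minutes leg 2 → 8:50 AM UTC (Nov 4).
Montevideo is UTC−3:00, so local arrival = 8:50 AM − 3:00 = 5:50 AM on Nov 4.

5:50 AM on November 4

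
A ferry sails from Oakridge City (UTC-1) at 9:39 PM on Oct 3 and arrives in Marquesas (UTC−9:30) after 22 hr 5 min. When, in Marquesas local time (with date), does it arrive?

11:14 AM on October 4

Marquesas is 8:30 behind Oakridge City.
After 22 hours and 5 minutes it is 7:44 PM (Oct 4) in Oakridge City.
Shift by the zone difference: 7:44 PM − 8:30 = 11:14 AM on Oct 4 in Marquesas.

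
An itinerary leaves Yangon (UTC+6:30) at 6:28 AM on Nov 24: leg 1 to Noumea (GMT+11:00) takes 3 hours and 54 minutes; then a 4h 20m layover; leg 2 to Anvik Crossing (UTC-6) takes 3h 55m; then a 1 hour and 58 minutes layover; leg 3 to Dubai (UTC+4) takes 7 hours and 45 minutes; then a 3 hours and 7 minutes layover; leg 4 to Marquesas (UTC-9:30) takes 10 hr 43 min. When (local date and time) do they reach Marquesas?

Convert departure to UTC: 6:28 AM − 6:30 = 11:58 PM UTC on Nov 23.
Add 3 hours 54 minutes leg 1 → 3:52 AM UTC (Nov 24).
Add 4 hours and 20 minutes layover in Noumea → 8:12 AM UTC.
Add 3 hours and 55 minutes leg 2 → 12:07 PM UTC.
Add 1 hour 58 minutes layover in Anvik Crossing → 2:05 PM UTC.
Add 7 hours and 45 minutes leg 3 → 9:50 PM UTC.
Add 3 hours and 7 minutes layover in Dubai → 12:57 AM UTC (Nov 25).
Add 10 hours and 43 minutes leg 4 → 11:40 AM UTC.
Marquesas is UTC−9:30, so local arrival = 11:40 AM − 9:30 = 2:10 AM on Nov 25.

2:10 AM on November 25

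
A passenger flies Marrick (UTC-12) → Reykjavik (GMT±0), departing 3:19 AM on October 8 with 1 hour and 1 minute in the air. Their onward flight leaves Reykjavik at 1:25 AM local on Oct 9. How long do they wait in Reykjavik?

9 hours 5 minutes

Convert departure to UTC: 3:19 AM + 12:00 = 3:19 PM UTC on Oct 8.
Add 1 hour 1 minute flight time → 4:20 PM UTC.
Reykjavik is UTC+0, so local arrival is the same: 4:20 PM on Oct 8.
Layover = 1:25 AM − 4:20 PM (+1 day) = 9 hours 5 minutes.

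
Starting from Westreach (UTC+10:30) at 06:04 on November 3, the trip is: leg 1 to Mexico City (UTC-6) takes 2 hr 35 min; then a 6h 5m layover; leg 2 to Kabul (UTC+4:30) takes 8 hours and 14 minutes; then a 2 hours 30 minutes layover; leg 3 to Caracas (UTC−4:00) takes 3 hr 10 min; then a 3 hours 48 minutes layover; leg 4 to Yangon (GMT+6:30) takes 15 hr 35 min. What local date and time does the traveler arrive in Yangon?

Convert departure to UTC: 06:04 − 10:30 = 19:34 UTC on Nov 2.
Add 2 hours 35 minutes leg 1 → 22:09 UTC.
Add 6 hours 5 minutes layover in Mexico City → 04:14 UTC (Nov 3).
Add 8 hours and 14 minutes leg 2 → 12:28 UTC.
Add 2 hours and 30 minutes layover in Kabul → 14:58 UTC.
Add 3 hours and 10 minutes leg 3 → 18:08 UTC.
Add 3 hours and 48 minutes layover in Caracas → 21:56 UTC.
Add 15 hours and 35 minutes leg 4 → 13:31 UTC (Nov 4).
Yangon is UTC+6:30, so local arrival = 13:31 + 6:30 = 20:01 on Nov 4.

20:01 on November 4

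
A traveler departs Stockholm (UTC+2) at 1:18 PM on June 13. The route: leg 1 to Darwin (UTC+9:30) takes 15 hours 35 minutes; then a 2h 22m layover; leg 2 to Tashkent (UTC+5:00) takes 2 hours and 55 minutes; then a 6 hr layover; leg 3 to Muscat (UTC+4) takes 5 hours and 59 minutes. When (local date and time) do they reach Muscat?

12:09 AM on Jun 15

Convert departure to UTC: 1:18 PM − 2:00 = 11:18 AM UTC on Jun 13.
Add 15 hours and 35 minutes leg 1 → 2:53 AM UTC (Jun 14).
Add 2 hours 22 minutes layover in Darwin → 5:15 AM UTC.
Add 2 hours and 55 minutes leg 2 → 8:10 AM UTC.
Add 6 hours layover in Tashkent → 2:10 PM UTC.
Add 5 hours 59 minutes leg 3 → 8:09 PM UTC.
Muscat is UTC+4:00, so local arrival = 8:09 PM + 4:00 = 12:09 AM on Jun 15.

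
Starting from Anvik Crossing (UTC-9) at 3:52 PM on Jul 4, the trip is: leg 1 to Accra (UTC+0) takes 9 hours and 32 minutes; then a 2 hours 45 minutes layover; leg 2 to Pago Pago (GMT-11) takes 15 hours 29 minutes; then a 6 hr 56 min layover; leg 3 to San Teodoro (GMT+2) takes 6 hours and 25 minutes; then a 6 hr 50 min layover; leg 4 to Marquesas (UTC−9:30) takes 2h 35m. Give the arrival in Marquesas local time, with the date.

Convert departure to UTC: 3:52 PM + 9:00 = 12:52 AM UTC on Jul 5.
Add 9 hours and 32 minutes leg 1 → 10:24 AM UTC.
Add 2 hours and 45 minutes layover in Accra → 1:09 PM UTC.
Add 15 hours 29 minutes leg 2 → 4:38 AM UTC (Jul 6).
Add 6 hours 56 minutes layover in Pago Pago → 11:34 AM UTC.
Add 6 hours and 25 minutes leg 3 → 5:59 PM UTC.
Add 6 hours and 50 minutes layover in San Teodoro → 12:49 AM UTC (Jul 7).
Add 2 hours and 35 minutes leg 4 → 3:24 AM UTC.
Marquesas is UTC−9:30, so local arrival = 3:24 AM − 9:30 = 5:54 PM on Jul 6.

5:54 PM on July 6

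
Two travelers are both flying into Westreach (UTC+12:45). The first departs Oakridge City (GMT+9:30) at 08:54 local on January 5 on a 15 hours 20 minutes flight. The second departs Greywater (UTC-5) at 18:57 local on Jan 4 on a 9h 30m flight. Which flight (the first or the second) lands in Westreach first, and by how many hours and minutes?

the second, by 5 hours 17 minutes

Flight 1 in UTC: 08:54 − 9:30 = 23:24 on Jan 4.
+15 hours 20 minutes → arrive 14:44 UTC on Jan 5.
Flight 2 in UTC: 18:57 + 5:00 = 23:57 on Jan 4.
+9 hours 30 minutes → arrive 09:27 UTC on Jan 5.
Flight 2 lands earlier by 5 hours 17 minutes.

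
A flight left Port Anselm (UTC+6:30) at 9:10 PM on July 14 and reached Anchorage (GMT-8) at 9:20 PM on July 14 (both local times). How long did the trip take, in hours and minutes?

Departure in UTC: 9:10 PM − 6:30 = 2:40 PM on Jul 14.
Arrival in UTC: 9:20 PM + 8:00 = 5:20 AM on Jul 15.
Elapsed = 5:20 AM − 2:40 PM (+1 day) = 14 hours 40 minutes.

14 hours 40 minutes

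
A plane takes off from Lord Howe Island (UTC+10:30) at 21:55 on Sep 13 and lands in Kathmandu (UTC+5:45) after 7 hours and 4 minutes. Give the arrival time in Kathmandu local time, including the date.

Convert departure to UTC: 21:55 − 10:30 = 11:25 UTC on Sep 13.
Add 7 hours and 4 minutes travel time → 18:29 UTC.
Kathmandu is UTC+5:45, so local arrival = 18:29 + 5:45 = 00:14 on Sep 14.

00:14 on Sep 14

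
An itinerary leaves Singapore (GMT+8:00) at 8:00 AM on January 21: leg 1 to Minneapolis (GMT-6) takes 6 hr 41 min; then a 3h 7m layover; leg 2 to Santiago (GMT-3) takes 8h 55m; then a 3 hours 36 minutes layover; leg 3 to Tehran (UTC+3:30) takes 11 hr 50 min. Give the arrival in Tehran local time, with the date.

1:39 PM on January 22

Convert departure to UTC: 8:00 AM − 8:00 = 12:00 AM UTC on Jan 21.
Add 6 hours 41 minutes leg 1 → 6:41 AM UTC.
Add 3 hours and 7 minutes layover in Minneapolis → 9:48 AM UTC.
Add 8 hours 55 minutes leg 2 → 6:43 PM UTC.
Add 3 hours and 36 minutes layover in Santiago → 10:19 PM UTC.
Add 11 hours 50 minutes leg 3 → 10:09 AM UTC (Jan 22).
Tehran is UTC+3:30, so local arrival = 10:09 AM + 3:30 = 1:39 PM on Jan 22.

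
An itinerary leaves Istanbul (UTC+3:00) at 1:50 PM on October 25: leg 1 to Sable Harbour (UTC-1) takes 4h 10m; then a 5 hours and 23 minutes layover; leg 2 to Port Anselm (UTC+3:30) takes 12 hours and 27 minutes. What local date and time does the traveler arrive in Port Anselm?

Convert departure to UTC: 1:50 PM − 3:00 = 10:50 AM UTC on Oct 25.
Add 4 hours and 10 minutes leg 1 → 3:00 PM UTC.
Add 5 hours and 23 minutes layover in Sable Harbour → 8:23 PM UTC.
Add 12 hours 27 minutes leg 2 → 8:50 AM UTC (Oct 26).
Port Anselm is UTC+3:30, so local arrival = 8:50 AM + 3:30 = 12:20 PM on Oct 26.

12:20 PM on October 26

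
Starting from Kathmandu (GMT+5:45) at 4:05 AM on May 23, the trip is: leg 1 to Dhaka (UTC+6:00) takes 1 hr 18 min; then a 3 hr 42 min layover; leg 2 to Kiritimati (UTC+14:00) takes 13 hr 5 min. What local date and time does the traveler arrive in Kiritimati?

Convert departure to UTC: 4:05 AM − 5:45 = 10:20 PM UTC on May 22.
Add 1 hour 18 minutes leg 1 → 11:38 PM UTC.
Add 3 hours and 42 minutes layover in Dhaka → 3:20 AM UTC (May 23).
Add 13 hours 5 minutes leg 2 → 4:25 PM UTC.
Kiritimati is UTC+14:00, so local arrival = 4:25 PM + 14:00 = 6:25 AM on May 24.

6:25 AM on May 24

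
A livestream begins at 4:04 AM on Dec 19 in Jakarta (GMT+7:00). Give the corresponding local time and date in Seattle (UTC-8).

1:04 PM on Dec 18

Seattle is 15:00 behind Jakarta.
Shift by the zone difference: 4:04 AM − 15:00 = 1:04 PM on Dec 18 in Seattle.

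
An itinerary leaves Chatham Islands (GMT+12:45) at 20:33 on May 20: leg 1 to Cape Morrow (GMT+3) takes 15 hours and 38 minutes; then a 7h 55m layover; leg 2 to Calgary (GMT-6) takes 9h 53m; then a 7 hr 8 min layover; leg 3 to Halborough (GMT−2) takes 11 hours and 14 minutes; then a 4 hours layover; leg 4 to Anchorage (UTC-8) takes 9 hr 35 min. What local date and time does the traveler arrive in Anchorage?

Convert departure to UTC: 20:33 − 12:45 = 07:48 UTC on May 20.
Add 15 hours 38 minutes leg 1 → 23:26 UTC.
Add 7 hours and 55 minutes layover in Cape Morrow → 07:21 UTC (May 21).
Add 9 hours and 53 minutes leg 2 → 17:14 UTC.
Add 7 hours 8 minutes layover in Calgary → 00:22 UTC (May 22).
Add 11 hours 14 minutes leg 3 → 11:36 UTC.
Add 4 hours layover in Halborough → 15:36 UTC.
Add 9 hours and 35 minutes leg 4 → 01:11 UTC (May 23).
Anchorage is UTC−8:00, so local arrival = 01:11 − 8:00 = 17:11 on May 22.

17:11 on May 22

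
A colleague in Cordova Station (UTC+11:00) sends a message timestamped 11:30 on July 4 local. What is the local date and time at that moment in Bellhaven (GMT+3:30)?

04:00 on Jul 4

Bellhaven is 7:30 behind Cordova Station.
Shift by the zone difference: 11:30 − 7:30 = 04:00 on Jul 4 in Bellhaven.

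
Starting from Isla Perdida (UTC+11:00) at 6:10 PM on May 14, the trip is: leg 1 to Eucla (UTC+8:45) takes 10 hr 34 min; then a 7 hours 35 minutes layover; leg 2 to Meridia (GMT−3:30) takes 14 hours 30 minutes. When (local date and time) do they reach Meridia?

Convert departure to UTC: 6:10 PM − 11:00 = 7:10 AM UTC on May 14.
Add 10 hours 34 minutes leg 1 → 5:44 PM UTC.
Add 7 hours 35 minutes layover in Eucla → 1:19 AM UTC (May 15).
Add 14 hours and 30 minutes leg 2 → 3:49 PM UTC.
Meridia is UTC−3:30, so local arrival = 3:49 PM − 3:30 = 12:19 PM on May 15.

12:19 PM on May 15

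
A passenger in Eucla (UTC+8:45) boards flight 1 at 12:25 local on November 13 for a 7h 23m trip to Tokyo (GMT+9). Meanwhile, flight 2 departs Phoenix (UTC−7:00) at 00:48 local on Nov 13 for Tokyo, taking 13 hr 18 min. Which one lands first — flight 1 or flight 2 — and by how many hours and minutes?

the first, by 10 hours 3 minutes

Flight 1 in UTC: 12:25 − 8:45 = 03:40 on Nov 13.
+7 hours 23 minutes → arrive 11:03 UTC on Nov 13.
Flight 2 in UTC: 00:48 + 7:00 = 07:48 on Nov 13.
+13 hours and 18 minutes → arrive 21:06 UTC on Nov 13.
Flight 1 lands earlier by 10 hours 3 minutes.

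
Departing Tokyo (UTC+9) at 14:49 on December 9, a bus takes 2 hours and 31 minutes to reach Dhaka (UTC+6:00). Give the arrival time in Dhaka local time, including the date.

Convert departure to UTC: 14:49 − 9:00 = 05:49 UTC on Dec 9.
Add 2 hours and 31 minutes travel time → 08:20 UTC.
Dhaka is UTC+6:00, so local arrival = 08:20 + 6:00 = 14:20 on Dec 9.

14:20 on Dec 9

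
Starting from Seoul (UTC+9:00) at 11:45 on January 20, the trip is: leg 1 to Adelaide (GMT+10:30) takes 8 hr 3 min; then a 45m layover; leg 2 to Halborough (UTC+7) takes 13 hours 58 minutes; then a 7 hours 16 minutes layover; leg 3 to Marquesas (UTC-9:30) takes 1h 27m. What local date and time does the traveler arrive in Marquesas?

00:44 on January 21

Convert departure to UTC: 11:45 − 9:00 = 02:45 UTC on Jan 20.
Add 8 hours and 3 minutes leg 1 → 10:48 UTC.
Add 45 minutes layover in Adelaide → 11:33 UTC.
Add 13 hours 58 minutes leg 2 → 01:31 UTC (Jan 21).
Add 7 hours 16 minutes layover in Halborough → 08:47 UTC.
Add 1 hour and 27 minutes leg 3 → 10:14 UTC.
Marquesas is UTC−9:30, so local arrival = 10:14 − 9:30 = 00:44 on Jan 21.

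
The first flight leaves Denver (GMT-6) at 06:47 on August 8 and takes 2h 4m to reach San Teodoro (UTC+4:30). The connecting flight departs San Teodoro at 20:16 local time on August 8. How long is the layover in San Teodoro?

Convert departure to UTC: 06:47 + 6:00 = 12:47 UTC on Aug 8.
Add 2 hours 4 minutes flight time → 14:51 UTC.
San Teodoro is UTC+4:30, so local arrival = 14:51 + 4:30 = 19:21 on Aug 8.
Layover = 20:16 − 19:21 = 55 minutes.

55 minutes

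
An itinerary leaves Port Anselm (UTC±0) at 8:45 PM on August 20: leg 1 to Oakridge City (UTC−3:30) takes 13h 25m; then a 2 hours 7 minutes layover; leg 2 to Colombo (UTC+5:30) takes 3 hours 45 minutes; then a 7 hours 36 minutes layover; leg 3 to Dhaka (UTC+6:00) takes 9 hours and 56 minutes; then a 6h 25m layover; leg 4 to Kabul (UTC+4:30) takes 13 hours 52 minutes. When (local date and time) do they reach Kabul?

10:21 AM on August 23

Port Anselm is at UTC+0, so departure is already 8:45 PM UTC on Aug 20.
Add 13 hours and 25 minutes leg 1 → 10:10 AM UTC (Aug 21).
Add 2 hours and 7 minutes layover in Oakridge City → 12:17 PM UTC.
Add 3 hours 45 minutes leg 2 → 4:02 PM UTC.
Add 7 hours 36 minutes layover in Colombo → 11:38 PM UTC.
Add 9 hours 56 minutes leg 3 → 9:34 AM UTC (Aug 22).
Add 6 hours and 25 minutes layover in Dhaka → 3:59 PM UTC.
Add 13 hours and 52 minutes leg 4 → 5:51 AM UTC (Aug 23).
Kabul is UTC+4:30, so local arrival = 5:51 AM + 4:30 = 10:21 AM on Aug 23.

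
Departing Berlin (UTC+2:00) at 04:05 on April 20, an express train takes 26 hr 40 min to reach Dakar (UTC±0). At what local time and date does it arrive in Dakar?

Dakar is 2:00 behind Berlin.
After 26 hours 40 minutes it is 06:45 (Apr 21) in Berlin.
Shift by the zone difference: 06:45 − 2:00 = 04:45 on Apr 21 in Dakar.

04:45 on April 21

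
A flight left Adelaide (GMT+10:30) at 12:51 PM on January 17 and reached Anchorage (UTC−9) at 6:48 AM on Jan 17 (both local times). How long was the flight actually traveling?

Departure in UTC: 12:51 PM − 10:30 = 2:21 AM on Jan 17.
Arrival in UTC: 6:48 AM + 9:00 = 3:48 PM on Jan 17.
Elapsed = 3:48 PM − 2:21 AM = 13 hours 27 minutes.

13 hours 27 minutes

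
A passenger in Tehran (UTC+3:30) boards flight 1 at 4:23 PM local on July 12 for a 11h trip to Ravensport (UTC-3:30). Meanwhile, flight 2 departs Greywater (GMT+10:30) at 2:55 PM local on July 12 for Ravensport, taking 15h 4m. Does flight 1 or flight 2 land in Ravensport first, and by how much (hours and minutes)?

Flight 1 in UTC: 4:23 PM − 3:30 = 12:53 PM on Jul 12.
+11 hours → arrive 11:53 PM UTC on Jul 12.
Flight 2 in UTC: 2:55 PM − 10:30 = 4:25 AM on Jul 12.
+15 hours 4 minutes → arrive 7:29 PM UTC on Jul 12.
Flight 2 lands earlier by 4 hours 24 minutes.

the second, by 4 hours 24 minutes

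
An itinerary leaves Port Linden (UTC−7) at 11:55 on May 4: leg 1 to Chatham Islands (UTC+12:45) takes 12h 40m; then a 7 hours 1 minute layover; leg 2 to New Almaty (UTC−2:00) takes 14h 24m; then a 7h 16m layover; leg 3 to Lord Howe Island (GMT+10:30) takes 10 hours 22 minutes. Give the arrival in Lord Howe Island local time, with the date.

09:08 on May 7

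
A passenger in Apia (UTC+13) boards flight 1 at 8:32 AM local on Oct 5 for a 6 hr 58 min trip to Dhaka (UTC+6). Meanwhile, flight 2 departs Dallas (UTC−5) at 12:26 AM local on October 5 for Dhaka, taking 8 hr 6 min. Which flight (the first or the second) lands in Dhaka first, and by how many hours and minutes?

the first, by 11 hours 2 minutes

Flight 1 in UTC: 8:32 AM − 13:00 = 7:32 PM on Oct 4.
+6 hours and 58 minutes → arrive 2:30 AM UTC on Oct 5.
Flight 2 in UTC: 12:26 AM + 5:00 = 5:26 AM on Oct 5.
+8 hours and 6 minutes → arrive 1:32 PM UTC on Oct 5.
Flight 1 lands earlier by 11 hours 2 minutes.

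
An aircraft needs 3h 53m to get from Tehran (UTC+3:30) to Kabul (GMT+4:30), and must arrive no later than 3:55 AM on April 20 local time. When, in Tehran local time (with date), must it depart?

11:02 PM on Apr 19

Target arrival in UTC: 3:55 AM − 4:30 = 11:25 PM on Apr 19.
Subtract 3 hours and 53 minutes → departure 7:32 PM UTC on Apr 19.
Tehran is UTC+3:30: 7:32 PM + 3:30 = 11:02 PM on Apr 19.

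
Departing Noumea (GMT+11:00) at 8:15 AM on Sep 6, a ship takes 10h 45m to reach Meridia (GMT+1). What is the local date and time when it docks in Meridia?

9:00 AM on Sep 6

Convert departure to UTC: 8:15 AM − 11:00 = 9:15 PM UTC on Sep 5.
Add 10 hours 45 minutes travel time → 8:00 AM UTC (Sep 6).
Meridia is UTC+1:00, so local arrival = 8:00 AM + 1:00 = 9:00 AM on Sep 6.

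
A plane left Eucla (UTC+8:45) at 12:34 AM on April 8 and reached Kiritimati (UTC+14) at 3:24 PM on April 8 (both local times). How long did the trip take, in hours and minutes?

Departure in UTC: 12:34 AM − 8:45 = 3:49 PM on Apr 7.
Arrival in UTC: 3:24 PM − 14:00 = 1:24 AM on Apr 8.
Elapsed = 1:24 AM − 3:49 PM (+1 day) = 9 hours 35 minutes.

9 hours 35 minutes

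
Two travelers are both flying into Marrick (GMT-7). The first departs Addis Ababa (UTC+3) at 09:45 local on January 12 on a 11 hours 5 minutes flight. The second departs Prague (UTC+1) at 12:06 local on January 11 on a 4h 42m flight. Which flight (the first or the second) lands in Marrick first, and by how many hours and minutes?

the second, by 26 hours 2 minutes

Flight 1 in UTC: 09:45 − 3:00 = 06:45 on Jan 12.
+11 hours 5 minutes → arrive 17:50 UTC on Jan 12.
Flight 2 in UTC: 12:06 − 1:00 = 11:06 on Jan 11.
+4 hours 42 minutes → arrive 15:48 UTC on Jan 11.
Flight 2 lands earlier by 26 hours 2 minutes.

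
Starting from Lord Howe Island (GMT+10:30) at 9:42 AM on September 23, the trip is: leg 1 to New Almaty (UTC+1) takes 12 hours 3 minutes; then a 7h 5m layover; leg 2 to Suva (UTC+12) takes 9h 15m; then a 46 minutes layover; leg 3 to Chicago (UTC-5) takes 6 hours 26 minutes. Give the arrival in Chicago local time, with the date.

Convert departure to UTC: 9:42 AM − 10:30 = 11:12 PM UTC on Sep 22.
Add 12 hours and 3 minutes leg 1 → 11:15 AM UTC (Sep 23).
Add 7 hours and 5 minutes layover in New Almaty → 6:20 PM UTC.
Add 9 hours 15 minutes leg 2 → 3:35 AM UTC (Sep 24).
Add 46 minutes layover in Suva → 4:21 AM UTC.
Add 6 hours 26 minutes leg 3 → 10:47 AM UTC.
Chicago is UTC−5:00, so local arrival = 10:47 AM − 5:00 = 5:47 AM on Sep 24.

5:47 AM on September 24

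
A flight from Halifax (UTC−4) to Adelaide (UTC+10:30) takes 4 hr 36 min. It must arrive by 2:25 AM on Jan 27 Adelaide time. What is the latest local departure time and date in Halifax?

Target arrival in UTC: 2:25 AM − 10:30 = 3:55 PM on Jan 26.
Subtract 4 hours and 36 minutes → departure 11:19 AM UTC on Jan 26.
Halifax is UTC−4:00: 11:19 AM − 4:00 = 7:19 AM on Jan 26.

7:19 AM on January 26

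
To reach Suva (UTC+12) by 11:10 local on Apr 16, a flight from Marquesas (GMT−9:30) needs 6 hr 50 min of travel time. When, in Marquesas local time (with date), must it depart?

Target arrival in UTC: 11:10 − 12:00 = 23:10 on Apr 15.
Subtract 6 hours and 50 minutes → departure 16:20 UTC on Apr 15.
Marquesas is UTC−9:30: 16:20 − 9:30 = 06:50 on Apr 15.

06:50 on April 15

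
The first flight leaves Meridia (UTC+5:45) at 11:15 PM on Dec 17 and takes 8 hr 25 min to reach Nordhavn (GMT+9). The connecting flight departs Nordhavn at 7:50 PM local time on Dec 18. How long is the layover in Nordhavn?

8 hours 55 minutes

Convert departure to UTC: 11:15 PM − 5:45 = 5:30 PM UTC on Dec 17.
Add 8 hours and 25 minutes flight time → 1:55 AM UTC (Dec 18).
Nordhavn is UTC+9:00, so local arrival = 1:55 AM + 9:00 = 10:55 AM on Dec 18.
Layover = 7:50 PM − 10:55 AM = 8 hours 55 minutes.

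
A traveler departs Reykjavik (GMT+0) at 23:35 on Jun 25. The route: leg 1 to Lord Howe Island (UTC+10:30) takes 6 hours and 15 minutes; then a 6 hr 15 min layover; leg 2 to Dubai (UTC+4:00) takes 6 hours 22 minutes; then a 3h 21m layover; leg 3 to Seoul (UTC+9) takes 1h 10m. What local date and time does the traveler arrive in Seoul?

07:58 on June 27

Reykjavik is at UTC+0, so departure is already 23:35 UTC on Jun 25.
Add 6 hours 15 minutes leg 1 → 05:50 UTC (Jun 26).
Add 6 hours 15 minutes layover in Lord Howe Island → 12:05 UTC.
Add 6 hours 22 minutes leg 2 → 18:27 UTC.
Add 3 hours 21 minutes layover in Dubai → 21:48 UTC.
Add 1 hour 10 minutes leg 3 → 22:58 UTC.
Seoul is UTC+9:00, so local arrival = 22:58 + 9:00 = 07:58 on Jun 27.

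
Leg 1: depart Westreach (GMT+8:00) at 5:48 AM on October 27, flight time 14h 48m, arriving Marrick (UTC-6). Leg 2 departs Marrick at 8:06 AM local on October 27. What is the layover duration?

Convert departure to UTC: 5:48 AM − 8:00 = 9:48 PM UTC on Oct 26.
Add 14 hours 48 minutes flight time → 12:36 PM UTC (Oct 27).
Marrick is UTC−6:00, so local arrival = 12:36 PM − 6:00 = 6:36 AM on Oct 27.
Layover = 8:06 AM − 6:36 AM = 1 hour 30 minutes.

1 hour 30 minutes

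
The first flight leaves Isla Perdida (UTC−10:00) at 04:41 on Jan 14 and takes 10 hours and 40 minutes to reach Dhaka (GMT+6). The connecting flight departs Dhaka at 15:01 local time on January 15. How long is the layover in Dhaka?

7 hours 40 minutes

Convert departure to UTC: 04:41 + 10:00 = 14:41 UTC on Jan 14.
Add 10 hours 40 minutes flight time → 01:21 UTC (Jan 15).
Dhaka is UTC+6:00, so local arrival = 01:21 + 6:00 = 07:21 on Jan 15.
Layover = 15:01 − 07:21 = 7 hours 40 minutes.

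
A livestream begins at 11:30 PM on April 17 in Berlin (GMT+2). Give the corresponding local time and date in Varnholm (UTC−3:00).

6:30 PM on Apr 17

In UTC: 11:30 PM − 2:00 = 9:30 PM on Apr 17.
Varnholm is UTC−3:00: 9:30 PM − 3:00 = 6:30 PM on Apr 17.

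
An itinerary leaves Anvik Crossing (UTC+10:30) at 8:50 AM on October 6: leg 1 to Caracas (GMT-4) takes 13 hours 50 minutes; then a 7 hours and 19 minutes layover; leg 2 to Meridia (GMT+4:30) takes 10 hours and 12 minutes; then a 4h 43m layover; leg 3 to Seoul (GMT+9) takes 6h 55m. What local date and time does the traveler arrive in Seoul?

Convert departure to UTC: 8:50 AM − 10:30 = 10:20 PM UTC on Oct 5.
Add 13 hours 50 minutes leg 1 → 12:10 PM UTC (Oct 6).
Add 7 hours and 19 minutes layover in Caracas → 7:29 PM UTC.
Add 10 hours 12 minutes leg 2 → 5:41 AM UTC (Oct 7).
Add 4 hours and 43 minutes layover in Meridia → 10:24 AM UTC.
Add 6 hours 55 minutes leg 3 → 5:19 PM UTC.
Seoul is UTC+9:00, so local arrival = 5:19 PM + 9:00 = 2:19 AM on Oct 8.

2:19 AM on Oct 8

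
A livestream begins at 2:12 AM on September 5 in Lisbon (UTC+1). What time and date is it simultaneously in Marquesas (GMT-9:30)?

3:42 PM on September 4

Marquesas is 10:30 behind Lisbon.
Shift by the zone difference: 2:12 AM − 10:30 = 3:42 PM on Sep 4 in Marquesas.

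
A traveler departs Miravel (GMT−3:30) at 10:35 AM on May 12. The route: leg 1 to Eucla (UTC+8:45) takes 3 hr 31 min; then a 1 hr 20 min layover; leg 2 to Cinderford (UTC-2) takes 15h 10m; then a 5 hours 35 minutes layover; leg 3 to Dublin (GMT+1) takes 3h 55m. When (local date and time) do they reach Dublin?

8:36 PM on May 13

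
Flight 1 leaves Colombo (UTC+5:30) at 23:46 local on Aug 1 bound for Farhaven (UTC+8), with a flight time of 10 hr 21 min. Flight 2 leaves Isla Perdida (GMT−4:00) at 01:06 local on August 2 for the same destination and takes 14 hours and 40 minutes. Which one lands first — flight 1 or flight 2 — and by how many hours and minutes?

the first, by 15 hours 9 minutes

Flight 1 in UTC: 23:46 − 5:30 = 18:16 on Aug 1.
+10 hours 21 minutes → arrive 04:37 UTC on Aug 2.
Flight 2 in UTC: 01:06 + 4:00 = 05:06 on Aug 2.
+14 hours and 40 minutes → arrive 19:46 UTC on Aug 2.
Flight 1 lands earlier by 15 hours 9 minutes.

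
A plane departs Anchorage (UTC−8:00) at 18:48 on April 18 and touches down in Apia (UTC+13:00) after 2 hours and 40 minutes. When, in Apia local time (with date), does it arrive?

Convert departure to UTC: 18:48 + 8:00 = 02:48 UTC on Apr 19.
Add 2 hours and 40 minutes travel time → 05:28 UTC.
Apia is UTC+13:00, so local arrival = 05:28 + 13:00 = 18:28 on Apr 19.

18:28 on April 19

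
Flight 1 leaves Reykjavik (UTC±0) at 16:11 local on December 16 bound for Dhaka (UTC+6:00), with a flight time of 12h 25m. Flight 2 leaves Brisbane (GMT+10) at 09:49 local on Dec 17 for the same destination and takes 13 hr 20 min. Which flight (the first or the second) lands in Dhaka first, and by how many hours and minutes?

Flight 1 departs at 16:11 UTC (Dec 16).
+12 hours 25 minutes → arrive 04:36 UTC on Dec 17.
Flight 2 in UTC: 09:49 − 10:00 = 23:49 on Dec 16.
+13 hours and 20 minutes → arrive 13:09 UTC on Dec 17.
Flight 1 lands earlier by 8 hours 33 minutes.

the first, by 8 hours 33 minutes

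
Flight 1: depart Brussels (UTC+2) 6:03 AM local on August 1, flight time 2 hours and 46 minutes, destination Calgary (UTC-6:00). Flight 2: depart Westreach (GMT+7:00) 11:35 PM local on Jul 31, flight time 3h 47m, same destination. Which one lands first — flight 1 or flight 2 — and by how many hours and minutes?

Flight 1 in UTC: 6:03 AM − 2:00 = 4:03 AM on Aug 1.
+2 hours 46 minutes → arrive 6:49 AM UTC on Aug 1.
Flight 2 in UTC: 11:35 PM − 7:00 = 4:35 PM on Jul 31.
+3 hours and 47 minutes → arrive 8:22 PM UTC on Jul 31.
Flight 2 lands earlier by 10 hours 27 minutes.

the second, by 10 hours 27 minutes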